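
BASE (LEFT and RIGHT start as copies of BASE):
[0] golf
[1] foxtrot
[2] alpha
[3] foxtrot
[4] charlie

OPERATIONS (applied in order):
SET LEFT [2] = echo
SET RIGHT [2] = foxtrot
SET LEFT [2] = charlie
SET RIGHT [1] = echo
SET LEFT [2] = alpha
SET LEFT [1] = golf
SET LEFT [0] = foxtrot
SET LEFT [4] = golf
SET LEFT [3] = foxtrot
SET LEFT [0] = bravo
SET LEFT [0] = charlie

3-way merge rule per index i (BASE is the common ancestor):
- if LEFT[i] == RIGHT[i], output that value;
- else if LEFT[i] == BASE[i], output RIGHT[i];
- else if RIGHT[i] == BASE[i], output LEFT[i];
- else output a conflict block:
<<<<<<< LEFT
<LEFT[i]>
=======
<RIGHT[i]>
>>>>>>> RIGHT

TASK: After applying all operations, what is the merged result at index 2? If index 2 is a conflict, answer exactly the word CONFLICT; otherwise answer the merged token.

Answer: foxtrot

Derivation:
Final LEFT:  [charlie, golf, alpha, foxtrot, golf]
Final RIGHT: [golf, echo, foxtrot, foxtrot, charlie]
i=0: L=charlie, R=golf=BASE -> take LEFT -> charlie
i=1: BASE=foxtrot L=golf R=echo all differ -> CONFLICT
i=2: L=alpha=BASE, R=foxtrot -> take RIGHT -> foxtrot
i=3: L=foxtrot R=foxtrot -> agree -> foxtrot
i=4: L=golf, R=charlie=BASE -> take LEFT -> golf
Index 2 -> foxtrot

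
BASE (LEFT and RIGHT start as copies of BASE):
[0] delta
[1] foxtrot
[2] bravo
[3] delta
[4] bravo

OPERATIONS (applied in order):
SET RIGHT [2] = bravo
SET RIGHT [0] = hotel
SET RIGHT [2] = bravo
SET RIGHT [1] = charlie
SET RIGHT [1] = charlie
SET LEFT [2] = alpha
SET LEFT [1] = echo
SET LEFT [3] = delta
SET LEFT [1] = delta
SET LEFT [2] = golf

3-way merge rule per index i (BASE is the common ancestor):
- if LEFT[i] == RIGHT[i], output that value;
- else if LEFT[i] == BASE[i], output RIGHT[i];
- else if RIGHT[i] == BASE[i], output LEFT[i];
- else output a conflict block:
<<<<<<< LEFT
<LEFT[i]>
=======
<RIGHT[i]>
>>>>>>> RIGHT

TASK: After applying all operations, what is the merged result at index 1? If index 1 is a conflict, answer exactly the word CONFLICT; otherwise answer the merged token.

Answer: CONFLICT

Derivation:
Final LEFT:  [delta, delta, golf, delta, bravo]
Final RIGHT: [hotel, charlie, bravo, delta, bravo]
i=0: L=delta=BASE, R=hotel -> take RIGHT -> hotel
i=1: BASE=foxtrot L=delta R=charlie all differ -> CONFLICT
i=2: L=golf, R=bravo=BASE -> take LEFT -> golf
i=3: L=delta R=delta -> agree -> delta
i=4: L=bravo R=bravo -> agree -> bravo
Index 1 -> CONFLICT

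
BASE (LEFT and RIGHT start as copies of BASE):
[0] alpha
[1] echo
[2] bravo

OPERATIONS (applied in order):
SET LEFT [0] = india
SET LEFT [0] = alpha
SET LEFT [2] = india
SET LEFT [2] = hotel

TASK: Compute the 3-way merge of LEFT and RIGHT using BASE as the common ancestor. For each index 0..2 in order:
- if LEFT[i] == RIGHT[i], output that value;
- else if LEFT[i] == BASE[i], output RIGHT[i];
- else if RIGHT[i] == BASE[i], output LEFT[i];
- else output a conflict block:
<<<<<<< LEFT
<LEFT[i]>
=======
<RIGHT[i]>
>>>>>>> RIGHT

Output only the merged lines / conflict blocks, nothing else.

Final LEFT:  [alpha, echo, hotel]
Final RIGHT: [alpha, echo, bravo]
i=0: L=alpha R=alpha -> agree -> alpha
i=1: L=echo R=echo -> agree -> echo
i=2: L=hotel, R=bravo=BASE -> take LEFT -> hotel

Answer: alpha
echo
hotel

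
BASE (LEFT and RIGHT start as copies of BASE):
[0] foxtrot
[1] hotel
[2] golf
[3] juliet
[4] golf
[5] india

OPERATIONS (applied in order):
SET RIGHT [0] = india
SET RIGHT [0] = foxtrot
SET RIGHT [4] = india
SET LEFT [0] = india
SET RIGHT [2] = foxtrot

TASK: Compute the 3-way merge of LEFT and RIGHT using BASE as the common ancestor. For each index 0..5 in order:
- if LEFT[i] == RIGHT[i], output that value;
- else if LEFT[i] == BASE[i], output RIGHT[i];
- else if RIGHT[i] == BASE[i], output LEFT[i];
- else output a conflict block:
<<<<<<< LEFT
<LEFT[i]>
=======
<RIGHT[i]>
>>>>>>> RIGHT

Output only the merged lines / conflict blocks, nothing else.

Final LEFT:  [india, hotel, golf, juliet, golf, india]
Final RIGHT: [foxtrot, hotel, foxtrot, juliet, india, india]
i=0: L=india, R=foxtrot=BASE -> take LEFT -> india
i=1: L=hotel R=hotel -> agree -> hotel
i=2: L=golf=BASE, R=foxtrot -> take RIGHT -> foxtrot
i=3: L=juliet R=juliet -> agree -> juliet
i=4: L=golf=BASE, R=india -> take RIGHT -> india
i=5: L=india R=india -> agree -> india

Answer: india
hotel
foxtrot
juliet
india
india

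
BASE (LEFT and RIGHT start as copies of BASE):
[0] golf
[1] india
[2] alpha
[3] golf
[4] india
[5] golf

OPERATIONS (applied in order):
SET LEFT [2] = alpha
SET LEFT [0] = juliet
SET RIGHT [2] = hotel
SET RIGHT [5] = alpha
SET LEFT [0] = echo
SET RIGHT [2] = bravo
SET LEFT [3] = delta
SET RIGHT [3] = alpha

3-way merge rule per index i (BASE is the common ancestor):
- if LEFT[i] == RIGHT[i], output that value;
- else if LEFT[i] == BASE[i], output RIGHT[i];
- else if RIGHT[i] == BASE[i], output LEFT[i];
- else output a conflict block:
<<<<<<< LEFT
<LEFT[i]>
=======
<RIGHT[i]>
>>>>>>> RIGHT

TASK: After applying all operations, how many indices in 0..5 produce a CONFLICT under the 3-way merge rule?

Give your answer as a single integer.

Answer: 1

Derivation:
Final LEFT:  [echo, india, alpha, delta, india, golf]
Final RIGHT: [golf, india, bravo, alpha, india, alpha]
i=0: L=echo, R=golf=BASE -> take LEFT -> echo
i=1: L=india R=india -> agree -> india
i=2: L=alpha=BASE, R=bravo -> take RIGHT -> bravo
i=3: BASE=golf L=delta R=alpha all differ -> CONFLICT
i=4: L=india R=india -> agree -> india
i=5: L=golf=BASE, R=alpha -> take RIGHT -> alpha
Conflict count: 1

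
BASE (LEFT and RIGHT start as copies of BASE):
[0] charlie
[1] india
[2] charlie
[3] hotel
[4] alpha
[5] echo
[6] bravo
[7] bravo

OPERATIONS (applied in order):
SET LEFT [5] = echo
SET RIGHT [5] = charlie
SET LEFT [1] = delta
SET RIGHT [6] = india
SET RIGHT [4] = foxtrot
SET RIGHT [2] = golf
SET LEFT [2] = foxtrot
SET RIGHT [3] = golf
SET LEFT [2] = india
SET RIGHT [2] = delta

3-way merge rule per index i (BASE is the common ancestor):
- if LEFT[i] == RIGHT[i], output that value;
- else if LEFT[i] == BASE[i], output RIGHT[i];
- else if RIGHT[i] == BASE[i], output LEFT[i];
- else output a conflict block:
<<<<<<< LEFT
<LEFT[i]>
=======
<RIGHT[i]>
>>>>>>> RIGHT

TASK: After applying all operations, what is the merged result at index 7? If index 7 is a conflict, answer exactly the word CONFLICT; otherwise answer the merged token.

Answer: bravo

Derivation:
Final LEFT:  [charlie, delta, india, hotel, alpha, echo, bravo, bravo]
Final RIGHT: [charlie, india, delta, golf, foxtrot, charlie, india, bravo]
i=0: L=charlie R=charlie -> agree -> charlie
i=1: L=delta, R=india=BASE -> take LEFT -> delta
i=2: BASE=charlie L=india R=delta all differ -> CONFLICT
i=3: L=hotel=BASE, R=golf -> take RIGHT -> golf
i=4: L=alpha=BASE, R=foxtrot -> take RIGHT -> foxtrot
i=5: L=echo=BASE, R=charlie -> take RIGHT -> charlie
i=6: L=bravo=BASE, R=india -> take RIGHT -> india
i=7: L=bravo R=bravo -> agree -> bravo
Index 7 -> bravo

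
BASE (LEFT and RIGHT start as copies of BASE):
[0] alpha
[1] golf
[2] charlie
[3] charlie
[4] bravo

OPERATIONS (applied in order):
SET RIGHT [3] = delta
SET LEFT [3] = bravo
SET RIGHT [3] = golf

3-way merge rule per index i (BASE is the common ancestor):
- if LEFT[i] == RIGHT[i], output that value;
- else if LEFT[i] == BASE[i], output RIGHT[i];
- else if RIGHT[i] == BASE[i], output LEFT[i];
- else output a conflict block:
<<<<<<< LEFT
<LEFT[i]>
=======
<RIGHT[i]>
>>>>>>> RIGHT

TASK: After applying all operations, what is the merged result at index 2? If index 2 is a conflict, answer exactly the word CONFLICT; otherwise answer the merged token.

Answer: charlie

Derivation:
Final LEFT:  [alpha, golf, charlie, bravo, bravo]
Final RIGHT: [alpha, golf, charlie, golf, bravo]
i=0: L=alpha R=alpha -> agree -> alpha
i=1: L=golf R=golf -> agree -> golf
i=2: L=charlie R=charlie -> agree -> charlie
i=3: BASE=charlie L=bravo R=golf all differ -> CONFLICT
i=4: L=bravo R=bravo -> agree -> bravo
Index 2 -> charlie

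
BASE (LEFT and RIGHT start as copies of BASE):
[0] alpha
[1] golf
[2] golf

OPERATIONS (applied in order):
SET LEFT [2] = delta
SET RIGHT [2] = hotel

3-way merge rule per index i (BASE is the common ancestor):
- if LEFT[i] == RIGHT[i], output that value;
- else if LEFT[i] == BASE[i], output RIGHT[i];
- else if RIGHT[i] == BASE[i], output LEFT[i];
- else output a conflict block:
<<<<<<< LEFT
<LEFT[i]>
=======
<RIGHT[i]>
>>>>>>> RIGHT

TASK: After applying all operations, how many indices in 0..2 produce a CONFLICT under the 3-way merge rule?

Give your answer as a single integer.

Answer: 1

Derivation:
Final LEFT:  [alpha, golf, delta]
Final RIGHT: [alpha, golf, hotel]
i=0: L=alpha R=alpha -> agree -> alpha
i=1: L=golf R=golf -> agree -> golf
i=2: BASE=golf L=delta R=hotel all differ -> CONFLICT
Conflict count: 1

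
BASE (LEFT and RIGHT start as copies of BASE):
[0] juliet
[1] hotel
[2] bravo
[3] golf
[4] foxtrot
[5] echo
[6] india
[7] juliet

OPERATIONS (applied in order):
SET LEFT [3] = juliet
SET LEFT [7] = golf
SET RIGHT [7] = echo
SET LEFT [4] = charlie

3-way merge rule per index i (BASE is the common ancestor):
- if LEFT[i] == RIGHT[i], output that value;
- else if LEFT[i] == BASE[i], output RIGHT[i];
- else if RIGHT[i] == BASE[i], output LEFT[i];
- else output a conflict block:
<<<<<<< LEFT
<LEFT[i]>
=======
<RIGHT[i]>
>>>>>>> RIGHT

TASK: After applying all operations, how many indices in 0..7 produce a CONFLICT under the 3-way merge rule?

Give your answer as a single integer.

Answer: 1

Derivation:
Final LEFT:  [juliet, hotel, bravo, juliet, charlie, echo, india, golf]
Final RIGHT: [juliet, hotel, bravo, golf, foxtrot, echo, india, echo]
i=0: L=juliet R=juliet -> agree -> juliet
i=1: L=hotel R=hotel -> agree -> hotel
i=2: L=bravo R=bravo -> agree -> bravo
i=3: L=juliet, R=golf=BASE -> take LEFT -> juliet
i=4: L=charlie, R=foxtrot=BASE -> take LEFT -> charlie
i=5: L=echo R=echo -> agree -> echo
i=6: L=india R=india -> agree -> india
i=7: BASE=juliet L=golf R=echo all differ -> CONFLICT
Conflict count: 1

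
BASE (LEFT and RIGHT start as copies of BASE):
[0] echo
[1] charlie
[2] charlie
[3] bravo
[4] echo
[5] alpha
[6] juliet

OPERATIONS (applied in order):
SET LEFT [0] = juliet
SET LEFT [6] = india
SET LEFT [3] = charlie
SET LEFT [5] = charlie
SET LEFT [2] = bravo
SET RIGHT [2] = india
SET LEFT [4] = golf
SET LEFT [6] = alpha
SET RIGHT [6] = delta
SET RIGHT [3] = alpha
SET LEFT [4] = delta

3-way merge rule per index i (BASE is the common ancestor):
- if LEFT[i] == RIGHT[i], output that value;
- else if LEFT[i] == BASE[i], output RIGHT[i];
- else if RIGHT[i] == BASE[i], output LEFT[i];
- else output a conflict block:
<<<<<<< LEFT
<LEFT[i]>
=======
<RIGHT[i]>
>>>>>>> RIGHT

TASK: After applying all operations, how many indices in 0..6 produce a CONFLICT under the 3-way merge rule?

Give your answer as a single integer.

Final LEFT:  [juliet, charlie, bravo, charlie, delta, charlie, alpha]
Final RIGHT: [echo, charlie, india, alpha, echo, alpha, delta]
i=0: L=juliet, R=echo=BASE -> take LEFT -> juliet
i=1: L=charlie R=charlie -> agree -> charlie
i=2: BASE=charlie L=bravo R=india all differ -> CONFLICT
i=3: BASE=bravo L=charlie R=alpha all differ -> CONFLICT
i=4: L=delta, R=echo=BASE -> take LEFT -> delta
i=5: L=charlie, R=alpha=BASE -> take LEFT -> charlie
i=6: BASE=juliet L=alpha R=delta all differ -> CONFLICT
Conflict count: 3

Answer: 3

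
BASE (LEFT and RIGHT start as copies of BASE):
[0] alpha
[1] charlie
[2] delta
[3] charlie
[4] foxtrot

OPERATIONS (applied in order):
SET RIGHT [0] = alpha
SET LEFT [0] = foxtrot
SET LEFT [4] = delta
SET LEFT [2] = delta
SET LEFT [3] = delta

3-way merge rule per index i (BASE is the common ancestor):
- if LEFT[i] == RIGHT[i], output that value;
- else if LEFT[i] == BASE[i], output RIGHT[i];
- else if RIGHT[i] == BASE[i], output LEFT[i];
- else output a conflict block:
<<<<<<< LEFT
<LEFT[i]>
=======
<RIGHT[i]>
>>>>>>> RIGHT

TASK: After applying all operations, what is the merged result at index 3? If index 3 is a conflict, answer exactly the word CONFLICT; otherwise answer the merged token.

Final LEFT:  [foxtrot, charlie, delta, delta, delta]
Final RIGHT: [alpha, charlie, delta, charlie, foxtrot]
i=0: L=foxtrot, R=alpha=BASE -> take LEFT -> foxtrot
i=1: L=charlie R=charlie -> agree -> charlie
i=2: L=delta R=delta -> agree -> delta
i=3: L=delta, R=charlie=BASE -> take LEFT -> delta
i=4: L=delta, R=foxtrot=BASE -> take LEFT -> delta
Index 3 -> delta

Answer: delta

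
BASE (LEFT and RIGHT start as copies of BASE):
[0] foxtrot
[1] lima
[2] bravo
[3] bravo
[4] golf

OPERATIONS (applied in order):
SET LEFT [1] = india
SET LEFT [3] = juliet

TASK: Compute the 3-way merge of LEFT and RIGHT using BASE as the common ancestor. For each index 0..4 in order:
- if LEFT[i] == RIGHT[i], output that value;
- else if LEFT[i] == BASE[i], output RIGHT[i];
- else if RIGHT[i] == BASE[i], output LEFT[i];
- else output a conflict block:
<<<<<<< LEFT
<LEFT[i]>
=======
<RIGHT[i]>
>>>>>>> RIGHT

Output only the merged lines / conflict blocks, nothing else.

Answer: foxtrot
india
bravo
juliet
golf

Derivation:
Final LEFT:  [foxtrot, india, bravo, juliet, golf]
Final RIGHT: [foxtrot, lima, bravo, bravo, golf]
i=0: L=foxtrot R=foxtrot -> agree -> foxtrot
i=1: L=india, R=lima=BASE -> take LEFT -> india
i=2: L=bravo R=bravo -> agree -> bravo
i=3: L=juliet, R=bravo=BASE -> take LEFT -> juliet
i=4: L=golf R=golf -> agree -> golf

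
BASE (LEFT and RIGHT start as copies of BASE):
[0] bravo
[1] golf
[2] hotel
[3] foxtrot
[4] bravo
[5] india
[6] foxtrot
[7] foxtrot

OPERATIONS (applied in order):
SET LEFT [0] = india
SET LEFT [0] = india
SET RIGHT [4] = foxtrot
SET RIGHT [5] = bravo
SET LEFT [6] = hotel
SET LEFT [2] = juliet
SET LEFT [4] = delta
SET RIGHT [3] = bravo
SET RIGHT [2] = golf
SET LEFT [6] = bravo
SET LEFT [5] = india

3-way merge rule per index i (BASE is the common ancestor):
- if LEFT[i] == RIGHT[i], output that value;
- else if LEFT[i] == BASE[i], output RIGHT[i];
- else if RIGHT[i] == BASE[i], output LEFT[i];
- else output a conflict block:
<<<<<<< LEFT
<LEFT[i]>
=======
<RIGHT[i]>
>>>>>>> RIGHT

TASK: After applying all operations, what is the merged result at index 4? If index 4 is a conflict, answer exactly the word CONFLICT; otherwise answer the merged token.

Answer: CONFLICT

Derivation:
Final LEFT:  [india, golf, juliet, foxtrot, delta, india, bravo, foxtrot]
Final RIGHT: [bravo, golf, golf, bravo, foxtrot, bravo, foxtrot, foxtrot]
i=0: L=india, R=bravo=BASE -> take LEFT -> india
i=1: L=golf R=golf -> agree -> golf
i=2: BASE=hotel L=juliet R=golf all differ -> CONFLICT
i=3: L=foxtrot=BASE, R=bravo -> take RIGHT -> bravo
i=4: BASE=bravo L=delta R=foxtrot all differ -> CONFLICT
i=5: L=india=BASE, R=bravo -> take RIGHT -> bravo
i=6: L=bravo, R=foxtrot=BASE -> take LEFT -> bravo
i=7: L=foxtrot R=foxtrot -> agree -> foxtrot
Index 4 -> CONFLICT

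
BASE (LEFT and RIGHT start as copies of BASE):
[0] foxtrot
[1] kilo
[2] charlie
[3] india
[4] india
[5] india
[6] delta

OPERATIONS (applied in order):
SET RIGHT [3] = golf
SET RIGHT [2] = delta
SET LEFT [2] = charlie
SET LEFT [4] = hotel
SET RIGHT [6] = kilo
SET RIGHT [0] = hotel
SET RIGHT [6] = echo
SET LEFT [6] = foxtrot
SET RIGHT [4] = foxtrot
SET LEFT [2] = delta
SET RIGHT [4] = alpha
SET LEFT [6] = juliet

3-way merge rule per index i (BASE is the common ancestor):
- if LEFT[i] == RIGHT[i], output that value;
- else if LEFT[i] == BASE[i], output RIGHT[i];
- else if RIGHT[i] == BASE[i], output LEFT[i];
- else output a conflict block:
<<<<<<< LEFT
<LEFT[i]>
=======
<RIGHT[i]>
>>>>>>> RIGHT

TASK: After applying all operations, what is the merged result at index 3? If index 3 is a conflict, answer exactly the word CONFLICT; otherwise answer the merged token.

Answer: golf

Derivation:
Final LEFT:  [foxtrot, kilo, delta, india, hotel, india, juliet]
Final RIGHT: [hotel, kilo, delta, golf, alpha, india, echo]
i=0: L=foxtrot=BASE, R=hotel -> take RIGHT -> hotel
i=1: L=kilo R=kilo -> agree -> kilo
i=2: L=delta R=delta -> agree -> delta
i=3: L=india=BASE, R=golf -> take RIGHT -> golf
i=4: BASE=india L=hotel R=alpha all differ -> CONFLICT
i=5: L=india R=india -> agree -> india
i=6: BASE=delta L=juliet R=echo all differ -> CONFLICT
Index 3 -> golf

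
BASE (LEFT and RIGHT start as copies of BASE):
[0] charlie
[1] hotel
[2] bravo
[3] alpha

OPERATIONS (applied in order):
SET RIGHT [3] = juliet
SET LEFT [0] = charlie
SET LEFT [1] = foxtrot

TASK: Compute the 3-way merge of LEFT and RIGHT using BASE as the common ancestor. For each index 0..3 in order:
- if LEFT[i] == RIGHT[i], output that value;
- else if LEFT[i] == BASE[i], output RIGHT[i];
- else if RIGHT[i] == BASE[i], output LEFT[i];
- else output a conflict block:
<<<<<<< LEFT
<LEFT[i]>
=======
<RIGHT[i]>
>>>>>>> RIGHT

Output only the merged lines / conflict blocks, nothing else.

Final LEFT:  [charlie, foxtrot, bravo, alpha]
Final RIGHT: [charlie, hotel, bravo, juliet]
i=0: L=charlie R=charlie -> agree -> charlie
i=1: L=foxtrot, R=hotel=BASE -> take LEFT -> foxtrot
i=2: L=bravo R=bravo -> agree -> bravo
i=3: L=alpha=BASE, R=juliet -> take RIGHT -> juliet

Answer: charlie
foxtrot
bravo
juliet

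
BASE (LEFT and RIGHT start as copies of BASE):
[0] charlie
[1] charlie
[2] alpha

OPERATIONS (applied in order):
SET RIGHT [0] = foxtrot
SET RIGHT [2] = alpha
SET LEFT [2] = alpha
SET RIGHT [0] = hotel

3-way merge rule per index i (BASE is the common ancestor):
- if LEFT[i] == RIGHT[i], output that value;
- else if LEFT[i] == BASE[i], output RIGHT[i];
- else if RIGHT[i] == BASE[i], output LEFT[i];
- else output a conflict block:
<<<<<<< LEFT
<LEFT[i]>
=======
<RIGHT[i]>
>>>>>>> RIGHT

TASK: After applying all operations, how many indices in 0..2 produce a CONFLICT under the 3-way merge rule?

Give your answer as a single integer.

Final LEFT:  [charlie, charlie, alpha]
Final RIGHT: [hotel, charlie, alpha]
i=0: L=charlie=BASE, R=hotel -> take RIGHT -> hotel
i=1: L=charlie R=charlie -> agree -> charlie
i=2: L=alpha R=alpha -> agree -> alpha
Conflict count: 0

Answer: 0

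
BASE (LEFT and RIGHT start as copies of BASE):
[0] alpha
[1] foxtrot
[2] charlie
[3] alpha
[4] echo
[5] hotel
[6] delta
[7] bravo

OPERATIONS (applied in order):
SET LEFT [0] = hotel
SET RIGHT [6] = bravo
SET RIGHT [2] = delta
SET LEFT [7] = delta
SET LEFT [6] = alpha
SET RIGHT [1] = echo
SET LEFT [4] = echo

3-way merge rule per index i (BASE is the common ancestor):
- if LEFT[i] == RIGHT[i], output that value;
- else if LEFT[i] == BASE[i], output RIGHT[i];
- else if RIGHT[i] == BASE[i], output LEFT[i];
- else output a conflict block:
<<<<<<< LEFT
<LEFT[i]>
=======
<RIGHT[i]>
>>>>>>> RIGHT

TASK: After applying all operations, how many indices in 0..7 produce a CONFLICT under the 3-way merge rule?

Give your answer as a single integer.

Answer: 1

Derivation:
Final LEFT:  [hotel, foxtrot, charlie, alpha, echo, hotel, alpha, delta]
Final RIGHT: [alpha, echo, delta, alpha, echo, hotel, bravo, bravo]
i=0: L=hotel, R=alpha=BASE -> take LEFT -> hotel
i=1: L=foxtrot=BASE, R=echo -> take RIGHT -> echo
i=2: L=charlie=BASE, R=delta -> take RIGHT -> delta
i=3: L=alpha R=alpha -> agree -> alpha
i=4: L=echo R=echo -> agree -> echo
i=5: L=hotel R=hotel -> agree -> hotel
i=6: BASE=delta L=alpha R=bravo all differ -> CONFLICT
i=7: L=delta, R=bravo=BASE -> take LEFT -> delta
Conflict count: 1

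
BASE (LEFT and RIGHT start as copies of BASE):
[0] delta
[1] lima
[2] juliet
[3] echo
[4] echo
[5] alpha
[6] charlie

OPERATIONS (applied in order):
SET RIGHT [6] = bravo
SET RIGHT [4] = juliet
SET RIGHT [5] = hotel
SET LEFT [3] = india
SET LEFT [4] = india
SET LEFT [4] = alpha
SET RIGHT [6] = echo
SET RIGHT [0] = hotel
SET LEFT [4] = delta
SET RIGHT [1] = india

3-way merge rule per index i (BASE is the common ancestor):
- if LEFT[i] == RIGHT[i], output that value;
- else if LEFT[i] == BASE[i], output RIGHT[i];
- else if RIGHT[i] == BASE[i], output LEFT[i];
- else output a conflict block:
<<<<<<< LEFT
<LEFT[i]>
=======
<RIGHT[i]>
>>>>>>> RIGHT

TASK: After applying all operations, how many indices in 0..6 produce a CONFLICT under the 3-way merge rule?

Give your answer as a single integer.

Final LEFT:  [delta, lima, juliet, india, delta, alpha, charlie]
Final RIGHT: [hotel, india, juliet, echo, juliet, hotel, echo]
i=0: L=delta=BASE, R=hotel -> take RIGHT -> hotel
i=1: L=lima=BASE, R=india -> take RIGHT -> india
i=2: L=juliet R=juliet -> agree -> juliet
i=3: L=india, R=echo=BASE -> take LEFT -> india
i=4: BASE=echo L=delta R=juliet all differ -> CONFLICT
i=5: L=alpha=BASE, R=hotel -> take RIGHT -> hotel
i=6: L=charlie=BASE, R=echo -> take RIGHT -> echo
Conflict count: 1

Answer: 1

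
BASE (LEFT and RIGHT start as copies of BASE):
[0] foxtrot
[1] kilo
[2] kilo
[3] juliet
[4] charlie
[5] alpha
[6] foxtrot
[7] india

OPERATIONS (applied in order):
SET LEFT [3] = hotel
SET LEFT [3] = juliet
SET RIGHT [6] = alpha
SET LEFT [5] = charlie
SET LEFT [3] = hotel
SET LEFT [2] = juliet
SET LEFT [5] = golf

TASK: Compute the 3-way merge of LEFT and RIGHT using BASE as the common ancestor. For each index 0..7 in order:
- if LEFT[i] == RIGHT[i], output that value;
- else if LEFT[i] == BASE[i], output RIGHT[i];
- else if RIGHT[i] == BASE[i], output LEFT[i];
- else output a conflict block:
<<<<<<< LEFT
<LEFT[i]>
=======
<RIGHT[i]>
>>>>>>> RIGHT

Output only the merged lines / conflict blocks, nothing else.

Answer: foxtrot
kilo
juliet
hotel
charlie
golf
alpha
india

Derivation:
Final LEFT:  [foxtrot, kilo, juliet, hotel, charlie, golf, foxtrot, india]
Final RIGHT: [foxtrot, kilo, kilo, juliet, charlie, alpha, alpha, india]
i=0: L=foxtrot R=foxtrot -> agree -> foxtrot
i=1: L=kilo R=kilo -> agree -> kilo
i=2: L=juliet, R=kilo=BASE -> take LEFT -> juliet
i=3: L=hotel, R=juliet=BASE -> take LEFT -> hotel
i=4: L=charlie R=charlie -> agree -> charlie
i=5: L=golf, R=alpha=BASE -> take LEFT -> golf
i=6: L=foxtrot=BASE, R=alpha -> take RIGHT -> alpha
i=7: L=india R=india -> agree -> india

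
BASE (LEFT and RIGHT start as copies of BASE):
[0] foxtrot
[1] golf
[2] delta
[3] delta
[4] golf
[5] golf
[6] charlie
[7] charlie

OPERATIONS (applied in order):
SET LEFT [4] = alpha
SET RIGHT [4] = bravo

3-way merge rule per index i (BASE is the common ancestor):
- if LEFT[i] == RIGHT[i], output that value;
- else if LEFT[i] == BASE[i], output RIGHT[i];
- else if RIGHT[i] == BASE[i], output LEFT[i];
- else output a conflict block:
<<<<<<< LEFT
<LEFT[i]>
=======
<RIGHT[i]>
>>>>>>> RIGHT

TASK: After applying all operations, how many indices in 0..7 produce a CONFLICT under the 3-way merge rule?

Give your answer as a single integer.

Final LEFT:  [foxtrot, golf, delta, delta, alpha, golf, charlie, charlie]
Final RIGHT: [foxtrot, golf, delta, delta, bravo, golf, charlie, charlie]
i=0: L=foxtrot R=foxtrot -> agree -> foxtrot
i=1: L=golf R=golf -> agree -> golf
i=2: L=delta R=delta -> agree -> delta
i=3: L=delta R=delta -> agree -> delta
i=4: BASE=golf L=alpha R=bravo all differ -> CONFLICT
i=5: L=golf R=golf -> agree -> golf
i=6: L=charlie R=charlie -> agree -> charlie
i=7: L=charlie R=charlie -> agree -> charlie
Conflict count: 1

Answer: 1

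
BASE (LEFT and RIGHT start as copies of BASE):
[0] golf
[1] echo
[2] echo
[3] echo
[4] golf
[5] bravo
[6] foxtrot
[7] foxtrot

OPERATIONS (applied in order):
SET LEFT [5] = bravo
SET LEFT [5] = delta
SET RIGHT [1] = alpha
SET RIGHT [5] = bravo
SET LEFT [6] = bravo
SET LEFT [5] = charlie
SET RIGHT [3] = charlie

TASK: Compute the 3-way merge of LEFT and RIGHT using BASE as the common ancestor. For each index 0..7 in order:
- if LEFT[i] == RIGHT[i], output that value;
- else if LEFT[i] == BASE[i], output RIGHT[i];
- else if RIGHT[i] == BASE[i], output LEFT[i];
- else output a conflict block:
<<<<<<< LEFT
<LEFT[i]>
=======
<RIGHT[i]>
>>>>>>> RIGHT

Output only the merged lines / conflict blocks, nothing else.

Answer: golf
alpha
echo
charlie
golf
charlie
bravo
foxtrot

Derivation:
Final LEFT:  [golf, echo, echo, echo, golf, charlie, bravo, foxtrot]
Final RIGHT: [golf, alpha, echo, charlie, golf, bravo, foxtrot, foxtrot]
i=0: L=golf R=golf -> agree -> golf
i=1: L=echo=BASE, R=alpha -> take RIGHT -> alpha
i=2: L=echo R=echo -> agree -> echo
i=3: L=echo=BASE, R=charlie -> take RIGHT -> charlie
i=4: L=golf R=golf -> agree -> golf
i=5: L=charlie, R=bravo=BASE -> take LEFT -> charlie
i=6: L=bravo, R=foxtrot=BASE -> take LEFT -> bravo
i=7: L=foxtrot R=foxtrot -> agree -> foxtrot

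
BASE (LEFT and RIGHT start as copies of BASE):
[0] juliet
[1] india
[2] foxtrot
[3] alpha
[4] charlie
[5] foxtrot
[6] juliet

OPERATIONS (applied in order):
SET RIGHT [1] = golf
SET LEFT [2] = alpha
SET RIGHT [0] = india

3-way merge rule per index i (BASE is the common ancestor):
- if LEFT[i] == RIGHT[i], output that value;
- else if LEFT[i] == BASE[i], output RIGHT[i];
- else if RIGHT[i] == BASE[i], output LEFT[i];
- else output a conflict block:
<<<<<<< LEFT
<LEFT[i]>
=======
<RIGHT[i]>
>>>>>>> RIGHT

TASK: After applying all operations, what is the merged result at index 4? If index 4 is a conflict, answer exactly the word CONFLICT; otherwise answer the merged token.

Final LEFT:  [juliet, india, alpha, alpha, charlie, foxtrot, juliet]
Final RIGHT: [india, golf, foxtrot, alpha, charlie, foxtrot, juliet]
i=0: L=juliet=BASE, R=india -> take RIGHT -> india
i=1: L=india=BASE, R=golf -> take RIGHT -> golf
i=2: L=alpha, R=foxtrot=BASE -> take LEFT -> alpha
i=3: L=alpha R=alpha -> agree -> alpha
i=4: L=charlie R=charlie -> agree -> charlie
i=5: L=foxtrot R=foxtrot -> agree -> foxtrot
i=6: L=juliet R=juliet -> agree -> juliet
Index 4 -> charlie

Answer: charlie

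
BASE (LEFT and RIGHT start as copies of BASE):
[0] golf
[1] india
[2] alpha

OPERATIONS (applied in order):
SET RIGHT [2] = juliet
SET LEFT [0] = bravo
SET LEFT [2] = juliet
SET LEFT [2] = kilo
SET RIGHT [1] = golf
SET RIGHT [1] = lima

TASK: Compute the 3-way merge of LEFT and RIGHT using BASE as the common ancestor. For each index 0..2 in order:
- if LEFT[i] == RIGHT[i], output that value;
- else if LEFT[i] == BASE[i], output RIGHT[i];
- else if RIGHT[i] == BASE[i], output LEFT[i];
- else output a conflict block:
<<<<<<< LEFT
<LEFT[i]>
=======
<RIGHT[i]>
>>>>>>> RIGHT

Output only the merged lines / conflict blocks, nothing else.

Final LEFT:  [bravo, india, kilo]
Final RIGHT: [golf, lima, juliet]
i=0: L=bravo, R=golf=BASE -> take LEFT -> bravo
i=1: L=india=BASE, R=lima -> take RIGHT -> lima
i=2: BASE=alpha L=kilo R=juliet all differ -> CONFLICT

Answer: bravo
lima
<<<<<<< LEFT
kilo
=======
juliet
>>>>>>> RIGHT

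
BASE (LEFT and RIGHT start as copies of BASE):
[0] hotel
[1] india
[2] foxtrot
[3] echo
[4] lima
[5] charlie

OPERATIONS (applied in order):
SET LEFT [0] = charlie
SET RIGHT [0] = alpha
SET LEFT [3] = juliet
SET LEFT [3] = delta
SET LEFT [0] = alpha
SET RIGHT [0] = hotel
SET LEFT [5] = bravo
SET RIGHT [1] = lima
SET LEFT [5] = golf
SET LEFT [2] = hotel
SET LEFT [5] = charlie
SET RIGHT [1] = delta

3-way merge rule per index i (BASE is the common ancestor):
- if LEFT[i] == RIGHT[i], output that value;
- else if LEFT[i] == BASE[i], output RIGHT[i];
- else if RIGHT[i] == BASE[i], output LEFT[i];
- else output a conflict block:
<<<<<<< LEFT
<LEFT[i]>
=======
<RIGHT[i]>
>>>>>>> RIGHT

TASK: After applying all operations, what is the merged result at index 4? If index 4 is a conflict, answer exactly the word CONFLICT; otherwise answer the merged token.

Final LEFT:  [alpha, india, hotel, delta, lima, charlie]
Final RIGHT: [hotel, delta, foxtrot, echo, lima, charlie]
i=0: L=alpha, R=hotel=BASE -> take LEFT -> alpha
i=1: L=india=BASE, R=delta -> take RIGHT -> delta
i=2: L=hotel, R=foxtrot=BASE -> take LEFT -> hotel
i=3: L=delta, R=echo=BASE -> take LEFT -> delta
i=4: L=lima R=lima -> agree -> lima
i=5: L=charlie R=charlie -> agree -> charlie
Index 4 -> lima

Answer: lima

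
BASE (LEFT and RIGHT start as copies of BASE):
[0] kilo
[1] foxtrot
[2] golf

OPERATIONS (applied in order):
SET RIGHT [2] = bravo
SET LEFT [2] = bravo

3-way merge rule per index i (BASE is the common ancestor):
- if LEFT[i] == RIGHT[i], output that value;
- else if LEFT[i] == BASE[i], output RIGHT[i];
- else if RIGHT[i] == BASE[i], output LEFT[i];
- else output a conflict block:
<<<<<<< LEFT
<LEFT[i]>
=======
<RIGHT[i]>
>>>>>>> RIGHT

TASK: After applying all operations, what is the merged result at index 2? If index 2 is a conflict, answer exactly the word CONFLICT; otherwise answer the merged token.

Answer: bravo

Derivation:
Final LEFT:  [kilo, foxtrot, bravo]
Final RIGHT: [kilo, foxtrot, bravo]
i=0: L=kilo R=kilo -> agree -> kilo
i=1: L=foxtrot R=foxtrot -> agree -> foxtrot
i=2: L=bravo R=bravo -> agree -> bravo
Index 2 -> bravo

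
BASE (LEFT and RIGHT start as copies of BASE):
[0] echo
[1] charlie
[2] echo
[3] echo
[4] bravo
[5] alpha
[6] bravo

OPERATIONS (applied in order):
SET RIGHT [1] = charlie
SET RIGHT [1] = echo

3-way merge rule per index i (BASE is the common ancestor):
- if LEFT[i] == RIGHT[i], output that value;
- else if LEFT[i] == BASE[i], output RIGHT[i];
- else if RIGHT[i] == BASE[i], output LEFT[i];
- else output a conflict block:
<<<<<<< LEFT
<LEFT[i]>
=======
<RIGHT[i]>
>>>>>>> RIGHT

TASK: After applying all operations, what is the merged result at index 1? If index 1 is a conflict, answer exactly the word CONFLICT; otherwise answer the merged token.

Final LEFT:  [echo, charlie, echo, echo, bravo, alpha, bravo]
Final RIGHT: [echo, echo, echo, echo, bravo, alpha, bravo]
i=0: L=echo R=echo -> agree -> echo
i=1: L=charlie=BASE, R=echo -> take RIGHT -> echo
i=2: L=echo R=echo -> agree -> echo
i=3: L=echo R=echo -> agree -> echo
i=4: L=bravo R=bravo -> agree -> bravo
i=5: L=alpha R=alpha -> agree -> alpha
i=6: L=bravo R=bravo -> agree -> bravo
Index 1 -> echo

Answer: echo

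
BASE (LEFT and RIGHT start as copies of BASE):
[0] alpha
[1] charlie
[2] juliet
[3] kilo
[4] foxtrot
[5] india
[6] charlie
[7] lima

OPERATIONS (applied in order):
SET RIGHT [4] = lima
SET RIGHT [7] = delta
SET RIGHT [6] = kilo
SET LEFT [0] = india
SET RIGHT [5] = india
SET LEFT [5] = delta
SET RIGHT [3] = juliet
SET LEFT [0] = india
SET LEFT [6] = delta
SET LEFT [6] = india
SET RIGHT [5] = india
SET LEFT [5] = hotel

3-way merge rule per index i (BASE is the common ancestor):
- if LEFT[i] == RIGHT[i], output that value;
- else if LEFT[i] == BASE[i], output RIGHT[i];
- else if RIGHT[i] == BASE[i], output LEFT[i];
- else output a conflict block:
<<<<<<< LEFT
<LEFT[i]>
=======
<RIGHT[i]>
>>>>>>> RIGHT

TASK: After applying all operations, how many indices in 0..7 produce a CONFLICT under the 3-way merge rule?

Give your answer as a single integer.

Final LEFT:  [india, charlie, juliet, kilo, foxtrot, hotel, india, lima]
Final RIGHT: [alpha, charlie, juliet, juliet, lima, india, kilo, delta]
i=0: L=india, R=alpha=BASE -> take LEFT -> india
i=1: L=charlie R=charlie -> agree -> charlie
i=2: L=juliet R=juliet -> agree -> juliet
i=3: L=kilo=BASE, R=juliet -> take RIGHT -> juliet
i=4: L=foxtrot=BASE, R=lima -> take RIGHT -> lima
i=5: L=hotel, R=india=BASE -> take LEFT -> hotel
i=6: BASE=charlie L=india R=kilo all differ -> CONFLICT
i=7: L=lima=BASE, R=delta -> take RIGHT -> delta
Conflict count: 1

Answer: 1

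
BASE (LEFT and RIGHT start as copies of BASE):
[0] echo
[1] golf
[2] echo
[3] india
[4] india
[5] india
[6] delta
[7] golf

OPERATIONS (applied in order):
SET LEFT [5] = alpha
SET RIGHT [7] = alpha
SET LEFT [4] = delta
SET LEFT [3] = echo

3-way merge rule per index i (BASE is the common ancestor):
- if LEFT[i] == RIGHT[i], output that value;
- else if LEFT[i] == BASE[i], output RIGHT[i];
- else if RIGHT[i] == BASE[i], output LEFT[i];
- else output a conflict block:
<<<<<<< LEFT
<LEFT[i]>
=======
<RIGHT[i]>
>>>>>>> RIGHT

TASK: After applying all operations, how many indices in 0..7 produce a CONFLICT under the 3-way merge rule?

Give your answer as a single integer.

Answer: 0

Derivation:
Final LEFT:  [echo, golf, echo, echo, delta, alpha, delta, golf]
Final RIGHT: [echo, golf, echo, india, india, india, delta, alpha]
i=0: L=echo R=echo -> agree -> echo
i=1: L=golf R=golf -> agree -> golf
i=2: L=echo R=echo -> agree -> echo
i=3: L=echo, R=india=BASE -> take LEFT -> echo
i=4: L=delta, R=india=BASE -> take LEFT -> delta
i=5: L=alpha, R=india=BASE -> take LEFT -> alpha
i=6: L=delta R=delta -> agree -> delta
i=7: L=golf=BASE, R=alpha -> take RIGHT -> alpha
Conflict count: 0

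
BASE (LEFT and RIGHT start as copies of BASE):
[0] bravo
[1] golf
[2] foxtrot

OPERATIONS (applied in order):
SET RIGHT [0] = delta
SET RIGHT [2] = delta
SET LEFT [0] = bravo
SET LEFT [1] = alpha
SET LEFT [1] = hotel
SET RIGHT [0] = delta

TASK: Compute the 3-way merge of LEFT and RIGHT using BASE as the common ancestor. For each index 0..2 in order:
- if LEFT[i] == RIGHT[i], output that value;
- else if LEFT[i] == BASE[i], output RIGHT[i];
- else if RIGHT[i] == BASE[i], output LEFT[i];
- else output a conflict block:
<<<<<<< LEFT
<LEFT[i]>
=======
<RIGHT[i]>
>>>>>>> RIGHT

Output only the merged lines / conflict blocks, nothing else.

Final LEFT:  [bravo, hotel, foxtrot]
Final RIGHT: [delta, golf, delta]
i=0: L=bravo=BASE, R=delta -> take RIGHT -> delta
i=1: L=hotel, R=golf=BASE -> take LEFT -> hotel
i=2: L=foxtrot=BASE, R=delta -> take RIGHT -> delta

Answer: delta
hotel
delta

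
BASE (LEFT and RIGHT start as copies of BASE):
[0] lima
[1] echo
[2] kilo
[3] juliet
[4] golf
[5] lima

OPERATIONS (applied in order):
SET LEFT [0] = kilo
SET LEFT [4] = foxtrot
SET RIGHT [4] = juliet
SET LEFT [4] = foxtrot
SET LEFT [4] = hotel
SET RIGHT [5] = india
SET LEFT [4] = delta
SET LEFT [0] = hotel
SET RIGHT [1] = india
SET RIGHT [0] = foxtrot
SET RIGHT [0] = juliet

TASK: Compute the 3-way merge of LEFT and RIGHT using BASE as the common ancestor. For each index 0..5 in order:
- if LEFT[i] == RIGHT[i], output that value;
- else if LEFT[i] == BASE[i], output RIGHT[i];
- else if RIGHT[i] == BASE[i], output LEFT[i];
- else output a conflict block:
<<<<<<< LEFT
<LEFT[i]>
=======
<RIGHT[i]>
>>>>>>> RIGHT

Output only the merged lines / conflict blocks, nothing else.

Answer: <<<<<<< LEFT
hotel
=======
juliet
>>>>>>> RIGHT
india
kilo
juliet
<<<<<<< LEFT
delta
=======
juliet
>>>>>>> RIGHT
india

Derivation:
Final LEFT:  [hotel, echo, kilo, juliet, delta, lima]
Final RIGHT: [juliet, india, kilo, juliet, juliet, india]
i=0: BASE=lima L=hotel R=juliet all differ -> CONFLICT
i=1: L=echo=BASE, R=india -> take RIGHT -> india
i=2: L=kilo R=kilo -> agree -> kilo
i=3: L=juliet R=juliet -> agree -> juliet
i=4: BASE=golf L=delta R=juliet all differ -> CONFLICT
i=5: L=lima=BASE, R=india -> take RIGHT -> india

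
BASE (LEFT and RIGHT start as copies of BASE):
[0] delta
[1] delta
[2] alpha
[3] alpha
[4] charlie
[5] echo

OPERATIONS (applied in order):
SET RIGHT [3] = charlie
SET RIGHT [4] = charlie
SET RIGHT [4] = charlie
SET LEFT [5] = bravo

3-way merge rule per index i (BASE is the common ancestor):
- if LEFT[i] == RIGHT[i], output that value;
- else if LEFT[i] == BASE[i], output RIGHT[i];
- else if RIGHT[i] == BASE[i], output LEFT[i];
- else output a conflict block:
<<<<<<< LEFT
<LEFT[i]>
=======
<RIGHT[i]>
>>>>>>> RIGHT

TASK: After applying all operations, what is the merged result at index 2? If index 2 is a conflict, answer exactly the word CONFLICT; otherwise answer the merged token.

Answer: alpha

Derivation:
Final LEFT:  [delta, delta, alpha, alpha, charlie, bravo]
Final RIGHT: [delta, delta, alpha, charlie, charlie, echo]
i=0: L=delta R=delta -> agree -> delta
i=1: L=delta R=delta -> agree -> delta
i=2: L=alpha R=alpha -> agree -> alpha
i=3: L=alpha=BASE, R=charlie -> take RIGHT -> charlie
i=4: L=charlie R=charlie -> agree -> charlie
i=5: L=bravo, R=echo=BASE -> take LEFT -> bravo
Index 2 -> alpha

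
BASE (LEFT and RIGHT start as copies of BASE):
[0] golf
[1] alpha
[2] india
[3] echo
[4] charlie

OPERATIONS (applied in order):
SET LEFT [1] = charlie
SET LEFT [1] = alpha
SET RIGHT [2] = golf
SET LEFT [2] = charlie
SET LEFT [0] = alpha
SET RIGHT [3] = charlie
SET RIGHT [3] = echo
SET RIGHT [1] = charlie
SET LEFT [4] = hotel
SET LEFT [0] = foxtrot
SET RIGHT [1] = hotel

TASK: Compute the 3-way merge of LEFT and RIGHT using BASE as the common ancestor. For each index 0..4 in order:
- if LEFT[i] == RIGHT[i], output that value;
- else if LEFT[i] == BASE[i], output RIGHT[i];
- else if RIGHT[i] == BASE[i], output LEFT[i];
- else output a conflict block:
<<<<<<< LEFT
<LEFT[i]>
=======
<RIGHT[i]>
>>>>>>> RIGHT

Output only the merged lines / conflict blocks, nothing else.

Answer: foxtrot
hotel
<<<<<<< LEFT
charlie
=======
golf
>>>>>>> RIGHT
echo
hotel

Derivation:
Final LEFT:  [foxtrot, alpha, charlie, echo, hotel]
Final RIGHT: [golf, hotel, golf, echo, charlie]
i=0: L=foxtrot, R=golf=BASE -> take LEFT -> foxtrot
i=1: L=alpha=BASE, R=hotel -> take RIGHT -> hotel
i=2: BASE=india L=charlie R=golf all differ -> CONFLICT
i=3: L=echo R=echo -> agree -> echo
i=4: L=hotel, R=charlie=BASE -> take LEFT -> hotel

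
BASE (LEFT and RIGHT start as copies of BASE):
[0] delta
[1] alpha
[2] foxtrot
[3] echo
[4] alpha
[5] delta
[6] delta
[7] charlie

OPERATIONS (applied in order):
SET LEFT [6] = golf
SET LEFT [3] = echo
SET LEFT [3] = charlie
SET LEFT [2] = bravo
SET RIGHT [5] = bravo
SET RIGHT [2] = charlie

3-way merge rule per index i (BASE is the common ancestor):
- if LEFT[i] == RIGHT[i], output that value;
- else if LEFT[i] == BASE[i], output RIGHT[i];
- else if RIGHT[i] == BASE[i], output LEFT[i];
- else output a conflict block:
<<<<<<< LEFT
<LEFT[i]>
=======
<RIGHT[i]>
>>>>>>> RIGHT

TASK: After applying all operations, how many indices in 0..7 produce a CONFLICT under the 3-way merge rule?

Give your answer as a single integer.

Final LEFT:  [delta, alpha, bravo, charlie, alpha, delta, golf, charlie]
Final RIGHT: [delta, alpha, charlie, echo, alpha, bravo, delta, charlie]
i=0: L=delta R=delta -> agree -> delta
i=1: L=alpha R=alpha -> agree -> alpha
i=2: BASE=foxtrot L=bravo R=charlie all differ -> CONFLICT
i=3: L=charlie, R=echo=BASE -> take LEFT -> charlie
i=4: L=alpha R=alpha -> agree -> alpha
i=5: L=delta=BASE, R=bravo -> take RIGHT -> bravo
i=6: L=golf, R=delta=BASE -> take LEFT -> golf
i=7: L=charlie R=charlie -> agree -> charlie
Conflict count: 1

Answer: 1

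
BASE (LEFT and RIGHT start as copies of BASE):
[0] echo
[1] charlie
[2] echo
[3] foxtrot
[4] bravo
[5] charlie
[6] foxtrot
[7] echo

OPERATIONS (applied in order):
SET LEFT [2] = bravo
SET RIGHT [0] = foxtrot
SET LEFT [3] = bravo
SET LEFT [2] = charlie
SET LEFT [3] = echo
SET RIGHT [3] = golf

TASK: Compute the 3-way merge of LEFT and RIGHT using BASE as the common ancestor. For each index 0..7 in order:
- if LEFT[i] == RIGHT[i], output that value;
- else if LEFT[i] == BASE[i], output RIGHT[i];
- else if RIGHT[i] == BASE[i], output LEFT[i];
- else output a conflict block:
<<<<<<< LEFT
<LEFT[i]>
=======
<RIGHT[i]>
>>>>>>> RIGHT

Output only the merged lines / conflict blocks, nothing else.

Answer: foxtrot
charlie
charlie
<<<<<<< LEFT
echo
=======
golf
>>>>>>> RIGHT
bravo
charlie
foxtrot
echo

Derivation:
Final LEFT:  [echo, charlie, charlie, echo, bravo, charlie, foxtrot, echo]
Final RIGHT: [foxtrot, charlie, echo, golf, bravo, charlie, foxtrot, echo]
i=0: L=echo=BASE, R=foxtrot -> take RIGHT -> foxtrot
i=1: L=charlie R=charlie -> agree -> charlie
i=2: L=charlie, R=echo=BASE -> take LEFT -> charlie
i=3: BASE=foxtrot L=echo R=golf all differ -> CONFLICT
i=4: L=bravo R=bravo -> agree -> bravo
i=5: L=charlie R=charlie -> agree -> charlie
i=6: L=foxtrot R=foxtrot -> agree -> foxtrot
i=7: L=echo R=echo -> agree -> echo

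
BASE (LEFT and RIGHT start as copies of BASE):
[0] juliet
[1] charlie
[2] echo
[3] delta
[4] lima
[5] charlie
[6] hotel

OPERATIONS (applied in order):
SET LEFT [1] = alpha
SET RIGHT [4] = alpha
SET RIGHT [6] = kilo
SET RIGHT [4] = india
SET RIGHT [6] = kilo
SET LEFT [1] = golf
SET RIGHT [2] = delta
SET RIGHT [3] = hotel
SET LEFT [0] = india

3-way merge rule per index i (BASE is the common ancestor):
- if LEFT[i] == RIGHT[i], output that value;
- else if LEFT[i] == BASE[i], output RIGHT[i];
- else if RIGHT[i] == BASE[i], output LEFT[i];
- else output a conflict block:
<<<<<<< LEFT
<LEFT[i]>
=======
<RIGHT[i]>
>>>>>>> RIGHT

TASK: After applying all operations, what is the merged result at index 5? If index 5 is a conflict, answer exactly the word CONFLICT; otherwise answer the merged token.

Answer: charlie

Derivation:
Final LEFT:  [india, golf, echo, delta, lima, charlie, hotel]
Final RIGHT: [juliet, charlie, delta, hotel, india, charlie, kilo]
i=0: L=india, R=juliet=BASE -> take LEFT -> india
i=1: L=golf, R=charlie=BASE -> take LEFT -> golf
i=2: L=echo=BASE, R=delta -> take RIGHT -> delta
i=3: L=delta=BASE, R=hotel -> take RIGHT -> hotel
i=4: L=lima=BASE, R=india -> take RIGHT -> india
i=5: L=charlie R=charlie -> agree -> charlie
i=6: L=hotel=BASE, R=kilo -> take RIGHT -> kilo
Index 5 -> charlie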